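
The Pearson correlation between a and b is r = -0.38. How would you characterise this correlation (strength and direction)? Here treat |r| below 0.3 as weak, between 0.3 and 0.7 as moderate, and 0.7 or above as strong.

r = -0.38 < 0 so the relationship is negative.
|r| = 0.38, which falls in the moderate range.

moderate negative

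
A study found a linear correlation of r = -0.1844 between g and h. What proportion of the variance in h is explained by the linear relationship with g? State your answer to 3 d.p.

r² = (-0.1844)² = 0.034

0.034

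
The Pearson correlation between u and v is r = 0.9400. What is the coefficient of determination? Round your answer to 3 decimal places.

0.884

r² = (0.9400)² = 0.884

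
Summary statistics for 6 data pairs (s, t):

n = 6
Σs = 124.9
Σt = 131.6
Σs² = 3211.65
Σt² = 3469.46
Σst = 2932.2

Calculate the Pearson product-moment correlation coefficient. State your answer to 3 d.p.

0.323

r = (nΣst − ΣsΣt) / √[(nΣs² − (Σs)²)(nΣt² − (Σt)²)]
Numerator: 6×2932.2 − 124.9×131.6 = 1156.36
Denominator: √[(19269.9 − 15600.01)(20816.76 − 17318.56)] = √[3669.89 × 3498.2] = 3583.0168
r = 1156.36 / 3583.0168 ≈ 0.323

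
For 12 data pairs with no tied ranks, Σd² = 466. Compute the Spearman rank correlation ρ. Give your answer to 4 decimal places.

ρ = 1 − 6Σd² / [n(n²−1)] = 1 − 6×466 / (12×143)
  = 1 − 2796/1716 = 1 − 1.62937 ≈ -0.6294

-0.6294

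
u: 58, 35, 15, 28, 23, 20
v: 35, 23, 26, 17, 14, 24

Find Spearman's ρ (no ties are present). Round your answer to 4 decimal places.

0.0857

Rank u: 6, 5, 1, 4, 3, 2
Rank v: 6, 3, 5, 2, 1, 4
d = rank(u) − rank(v): 0, 2, -4, 2, 2, -2; Σd² = 32
ρ = 1 − 6Σd² / [n(n²−1)] = 1 − 6×32 / (6×35) = 1 − 192/210 ≈ 0.0857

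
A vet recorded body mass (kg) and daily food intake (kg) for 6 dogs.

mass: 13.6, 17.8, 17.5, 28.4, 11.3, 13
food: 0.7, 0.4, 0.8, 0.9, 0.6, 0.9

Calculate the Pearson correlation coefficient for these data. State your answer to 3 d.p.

n = 6, Σx = 101.6, Σy = 4.3, Σx² = 1911.3, Σy² = 3.27, Σxy = 74.68
nΣxy − ΣxΣy = 448.08 − 436.88 = 11.2
nΣx² − (Σx)² = 11467.8 − 10322.56 = 1145.24; nΣy² − (Σy)² = 19.62 − 18.49 = 1.13
r = 11.2 / √(1145.24 × 1.13) = 11.2 / 35.9739 ≈ 0.311

0.311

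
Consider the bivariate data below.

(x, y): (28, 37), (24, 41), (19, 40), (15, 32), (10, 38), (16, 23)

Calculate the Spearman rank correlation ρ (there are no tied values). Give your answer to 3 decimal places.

Rank x: 6, 5, 4, 2, 1, 3
Rank y: 3, 6, 5, 2, 4, 1
d = rank(x) − rank(y): 3, -1, -1, 0, -3, 2; Σd² = 24
ρ = 1 − 6Σd² / [n(n²−1)] = 1 − 6×24 / (6×35) = 1 − 144/210 ≈ 0.314

0.314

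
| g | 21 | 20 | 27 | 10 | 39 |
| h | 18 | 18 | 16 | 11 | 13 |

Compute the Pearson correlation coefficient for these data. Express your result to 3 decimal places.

0.065

n = 5, Σg = 117, Σh = 76, Σg² = 3191, Σh² = 1194, Σgh = 1787
nΣgh − ΣgΣh = 8935 − 8892 = 43
nΣg² − (Σg)² = 15955 − 13689 = 2266; nΣh² − (Σh)² = 5970 − 5776 = 194
r = 43 / √(2266 × 194) = 43 / 663.0264 ≈ 0.065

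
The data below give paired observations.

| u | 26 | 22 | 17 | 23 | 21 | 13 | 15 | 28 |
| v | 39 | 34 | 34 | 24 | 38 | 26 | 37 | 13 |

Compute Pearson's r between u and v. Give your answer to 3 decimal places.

-0.321

n = 8, Σu = 165, Σv = 245, Σu² = 3597, Σv² = 8067, Σuv = 4947
nΣuv − ΣuΣv = 39576 − 40425 = -849
nΣu² − (Σu)² = 28776 − 27225 = 1551; nΣv² − (Σv)² = 64536 − 60025 = 4511
r = -849 / √(1551 × 4511) = -849 / 2645.1013 ≈ -0.321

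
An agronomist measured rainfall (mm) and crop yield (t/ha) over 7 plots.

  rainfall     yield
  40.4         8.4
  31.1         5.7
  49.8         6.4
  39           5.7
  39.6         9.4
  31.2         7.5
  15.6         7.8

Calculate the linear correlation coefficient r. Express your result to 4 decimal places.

n = 7, Σx = 246.7, Σy = 50.9, Σx² = 9385.37, Σy² = 381.95, Σxy = 1785.57
nΣxy − ΣxΣy = 12498.99 − 12557.03 = -58.04
nΣx² − (Σx)² = 65697.59 − 60860.89 = 4836.7; nΣy² − (Σy)² = 2673.65 − 2590.81 = 82.84
r = -58.04 / √(4836.7 × 82.84) = -58.04 / 632.9868 ≈ -0.0917

-0.0917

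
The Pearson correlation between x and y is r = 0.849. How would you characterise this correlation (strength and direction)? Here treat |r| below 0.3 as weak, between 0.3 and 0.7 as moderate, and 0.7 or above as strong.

r = 0.849 > 0 so the relationship is positive.
|r| = 0.849, which falls in the strong range.

strong positive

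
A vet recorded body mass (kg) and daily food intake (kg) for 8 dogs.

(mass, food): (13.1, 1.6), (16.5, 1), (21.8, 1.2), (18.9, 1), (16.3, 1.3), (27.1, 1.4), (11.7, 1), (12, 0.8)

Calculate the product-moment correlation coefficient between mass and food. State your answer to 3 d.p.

0.331

n = 8, Σx = 137.4, Σy = 9.3, Σx² = 2557.3, Σy² = 11.29, Σxy = 162.95
nΣxy − ΣxΣy = 1303.6 − 1277.82 = 25.78
nΣx² − (Σx)² = 20458.4 − 18878.76 = 1579.64; nΣy² − (Σy)² = 90.32 − 86.49 = 3.83
r = 25.78 / √(1579.64 × 3.83) = 25.78 / 77.7819 ≈ 0.331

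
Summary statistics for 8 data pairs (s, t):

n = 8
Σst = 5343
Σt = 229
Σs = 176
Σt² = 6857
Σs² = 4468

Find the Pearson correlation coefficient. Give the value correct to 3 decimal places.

0.719

r = (nΣst − ΣsΣt) / √[(nΣs² − (Σs)²)(nΣt² − (Σt)²)]
Numerator: 8×5343 − 176×229 = 2440
Denominator: √[(35744 − 30976)(54856 − 52441)] = √[4768 × 2415] = 3393.3346
r = 2440 / 3393.3346 ≈ 0.719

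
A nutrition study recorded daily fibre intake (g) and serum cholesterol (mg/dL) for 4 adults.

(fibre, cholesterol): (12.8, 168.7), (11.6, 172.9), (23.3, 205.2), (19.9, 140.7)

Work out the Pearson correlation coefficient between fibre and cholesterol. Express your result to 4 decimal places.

0.2857

n = 4, Σx = 67.6, Σy = 687.5, Σx² = 1237.3, Σy² = 120257.63, Σxy = 11746.09
nΣxy − ΣxΣy = 46984.36 − 46475 = 509.36
nΣx² − (Σx)² = 4949.2 − 4569.76 = 379.44; nΣy² − (Σy)² = 481030.52 − 472656.25 = 8374.27
r = 509.36 / √(379.44 × 8374.27) = 509.36 / 1782.5636 ≈ 0.2857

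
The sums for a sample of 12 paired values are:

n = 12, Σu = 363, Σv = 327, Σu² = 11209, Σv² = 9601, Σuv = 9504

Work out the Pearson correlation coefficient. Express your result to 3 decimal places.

r = (nΣuv − ΣuΣv) / √[(nΣu² − (Σu)²)(nΣv² − (Σv)²)]
Numerator: 12×9504 − 363×327 = -4653
Denominator: √[(134508 − 131769)(115212 − 106929)] = √[2739 × 8283] = 4763.1016
r = -4653 / 4763.1016 ≈ -0.977

-0.977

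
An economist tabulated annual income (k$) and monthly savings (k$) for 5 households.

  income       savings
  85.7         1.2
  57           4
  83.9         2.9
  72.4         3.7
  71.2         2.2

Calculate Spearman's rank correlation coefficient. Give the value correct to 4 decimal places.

-0.7000

Rank income: 5, 1, 4, 3, 2
Rank savings: 1, 5, 3, 4, 2
d = rank(income) − rank(savings): 4, -4, 1, -1, 0; Σd² = 34
ρ = 1 − 6Σd² / [n(n²−1)] = 1 − 6×34 / (5×24) = 1 − 204/120 ≈ -0.7000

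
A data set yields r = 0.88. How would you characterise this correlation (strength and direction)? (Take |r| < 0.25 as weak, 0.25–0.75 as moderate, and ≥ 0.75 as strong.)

r = 0.88 > 0 so the relationship is positive.
|r| = 0.88, which falls in the strong range.

strong positive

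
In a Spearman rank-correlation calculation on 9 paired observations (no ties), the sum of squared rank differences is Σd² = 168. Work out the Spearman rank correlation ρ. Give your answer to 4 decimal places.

ρ = 1 − 6Σd² / [n(n²−1)] = 1 − 6×168 / (9×80)
  = 1 − 1008/720 = 1 − 1.40000 ≈ -0.4000

-0.4000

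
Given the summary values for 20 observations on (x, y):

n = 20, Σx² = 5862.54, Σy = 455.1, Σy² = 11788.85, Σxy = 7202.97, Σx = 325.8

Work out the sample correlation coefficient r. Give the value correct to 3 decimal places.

-0.236

r = (nΣxy − ΣxΣy) / √[(nΣx² − (Σx)²)(nΣy² − (Σy)²)]
Numerator: 20×7202.97 − 325.8×455.1 = -4212.18
Denominator: √[(117250.8 − 106145.64)(235777 − 207116.01)] = √[11105.16 × 28660.99] = 17840.5403
r = -4212.18 / 17840.5403 ≈ -0.236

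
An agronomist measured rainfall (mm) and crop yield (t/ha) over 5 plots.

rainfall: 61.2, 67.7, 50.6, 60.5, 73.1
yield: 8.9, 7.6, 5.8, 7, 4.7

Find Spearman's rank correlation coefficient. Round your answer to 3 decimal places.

Rank rainfall: 3, 4, 1, 2, 5
Rank yield: 5, 4, 2, 3, 1
d = rank(rainfall) − rank(yield): -2, 0, -1, -1, 4; Σd² = 22
ρ = 1 − 6Σd² / [n(n²−1)] = 1 − 6×22 / (5×24) = 1 − 132/120 ≈ -0.100

-0.100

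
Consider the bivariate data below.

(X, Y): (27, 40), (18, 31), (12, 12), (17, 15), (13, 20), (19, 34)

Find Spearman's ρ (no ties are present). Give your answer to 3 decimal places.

Rank X: 6, 4, 1, 3, 2, 5
Rank Y: 6, 4, 1, 2, 3, 5
d = rank(X) − rank(Y): 0, 0, 0, 1, -1, 0; Σd² = 2
ρ = 1 − 6Σd² / [n(n²−1)] = 1 − 6×2 / (6×35) = 1 − 12/210 ≈ 0.943

0.943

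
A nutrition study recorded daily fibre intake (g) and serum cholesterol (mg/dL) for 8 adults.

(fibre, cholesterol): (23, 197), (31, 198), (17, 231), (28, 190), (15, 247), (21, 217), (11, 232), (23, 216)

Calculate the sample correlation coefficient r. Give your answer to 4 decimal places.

n = 8, Σx = 169, Σy = 1728, Σx² = 3879, Σy² = 376052, Σxy = 35698
nΣxy − ΣxΣy = 285584 − 292032 = -6448
nΣx² − (Σx)² = 31032 − 28561 = 2471; nΣy² − (Σy)² = 3008416 − 2985984 = 22432
r = -6448 / √(2471 × 22432) = -6448 / 7445.0972 ≈ -0.8661

-0.8661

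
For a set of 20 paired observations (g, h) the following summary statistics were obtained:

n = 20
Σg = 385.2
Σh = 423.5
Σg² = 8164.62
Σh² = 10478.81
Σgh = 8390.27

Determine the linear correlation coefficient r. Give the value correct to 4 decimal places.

0.2201

r = (nΣgh − ΣgΣh) / √[(nΣg² − (Σg)²)(nΣh² − (Σh)²)]
Numerator: 20×8390.27 − 385.2×423.5 = 4673.2
Denominator: √[(163292.4 − 148379.04)(209576.2 − 179352.25)] = √[14913.36 × 30223.95] = 21230.6535
r = 4673.2 / 21230.6535 ≈ 0.2201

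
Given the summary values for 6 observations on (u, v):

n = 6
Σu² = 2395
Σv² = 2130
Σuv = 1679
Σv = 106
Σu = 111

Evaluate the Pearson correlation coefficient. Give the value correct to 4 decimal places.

r = (nΣuv − ΣuΣv) / √[(nΣu² − (Σu)²)(nΣv² − (Σv)²)]
Numerator: 6×1679 − 111×106 = -1692
Denominator: √[(14370 − 12321)(12780 − 11236)] = √[2049 × 1544] = 1778.6669
r = -1692 / 1778.6669 ≈ -0.9513

-0.9513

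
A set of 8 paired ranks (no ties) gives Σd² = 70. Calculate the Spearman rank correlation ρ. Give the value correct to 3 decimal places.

ρ = 1 − 6Σd² / [n(n²−1)] = 1 − 6×70 / (8×63)
  = 1 − 420/504 = 1 − 0.8333 ≈ 0.167

0.167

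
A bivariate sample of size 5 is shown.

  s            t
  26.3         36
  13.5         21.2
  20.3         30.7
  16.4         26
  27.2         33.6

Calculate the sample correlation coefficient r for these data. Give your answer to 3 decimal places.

n = 5, Σs = 103.7, Σt = 147.5, Σs² = 2294.83, Σt² = 4492.89, Σst = 3196.53
nΣst − ΣsΣt = 15982.65 − 15295.75 = 686.9
nΣs² − (Σs)² = 11474.15 − 10753.69 = 720.46; nΣt² − (Σt)² = 22464.45 − 21756.25 = 708.2
r = 686.9 / √(720.46 × 708.2) = 686.9 / 714.3037 ≈ 0.962

0.962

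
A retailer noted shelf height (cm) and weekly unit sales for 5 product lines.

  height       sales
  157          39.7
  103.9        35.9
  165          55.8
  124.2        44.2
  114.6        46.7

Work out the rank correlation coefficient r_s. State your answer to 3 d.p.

0.600

Rank height: 4, 1, 5, 3, 2
Rank sales: 2, 1, 5, 3, 4
d = rank(height) − rank(sales): 2, 0, 0, 0, -2; Σd² = 8
ρ = 1 − 6Σd² / [n(n²−1)] = 1 − 6×8 / (5×24) = 1 − 48/120 ≈ 0.600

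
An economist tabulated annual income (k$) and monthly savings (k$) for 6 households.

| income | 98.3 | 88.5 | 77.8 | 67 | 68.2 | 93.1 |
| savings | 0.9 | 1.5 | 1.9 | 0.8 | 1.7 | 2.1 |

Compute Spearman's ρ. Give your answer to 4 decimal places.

Rank income: 6, 4, 3, 1, 2, 5
Rank savings: 2, 3, 5, 1, 4, 6
d = rank(income) − rank(savings): 4, 1, -2, 0, -2, -1; Σd² = 26
ρ = 1 − 6Σd² / [n(n²−1)] = 1 − 6×26 / (6×35) = 1 − 156/210 ≈ 0.2571

0.2571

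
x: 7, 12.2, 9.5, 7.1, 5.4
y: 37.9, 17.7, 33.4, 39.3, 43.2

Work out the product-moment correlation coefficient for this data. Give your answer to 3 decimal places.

-0.972

n = 5, Σx = 41.2, Σy = 171.5, Σx² = 367.66, Σy² = 6275.99, Σxy = 1310.85
nΣxy − ΣxΣy = 6554.25 − 7065.8 = -511.55
nΣx² − (Σx)² = 1838.3 − 1697.44 = 140.86; nΣy² − (Σy)² = 31379.95 − 29412.25 = 1967.7
r = -511.55 / √(140.86 × 1967.7) = -511.55 / 526.4696 ≈ -0.972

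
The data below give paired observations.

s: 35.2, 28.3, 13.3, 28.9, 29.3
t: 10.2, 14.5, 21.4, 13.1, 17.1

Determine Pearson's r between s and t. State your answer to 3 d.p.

n = 5, Σs = 135, Σt = 76.3, Σs² = 3910.52, Σt² = 1236.27, Σst = 1933.63
nΣst − ΣsΣt = 9668.15 − 10300.5 = -632.35
nΣs² − (Σs)² = 19552.6 − 18225 = 1327.6; nΣt² − (Σt)² = 6181.35 − 5821.69 = 359.66
r = -632.35 / √(1327.6 × 359.66) = -632.35 / 691.0026 ≈ -0.915

-0.915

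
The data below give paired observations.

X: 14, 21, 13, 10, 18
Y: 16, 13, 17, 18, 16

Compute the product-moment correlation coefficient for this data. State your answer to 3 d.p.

n = 5, ΣX = 76, ΣY = 80, ΣX² = 1230, ΣY² = 1294, ΣXY = 1186
nΣXY − ΣXΣY = 5930 − 6080 = -150
nΣX² − (ΣX)² = 6150 − 5776 = 374; nΣY² − (ΣY)² = 6470 − 6400 = 70
r = -150 / √(374 × 70) = -150 / 161.8023 ≈ -0.927

-0.927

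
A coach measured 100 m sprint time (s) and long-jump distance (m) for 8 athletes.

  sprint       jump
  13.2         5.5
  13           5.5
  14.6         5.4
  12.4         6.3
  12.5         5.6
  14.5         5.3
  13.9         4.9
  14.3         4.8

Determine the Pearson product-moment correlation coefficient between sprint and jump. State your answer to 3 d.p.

n = 8, Σx = 108.4, Σy = 43.3, Σx² = 1474.36, Σy² = 235.85, Σxy = 584.66
nΣxy − ΣxΣy = 4677.28 − 4693.72 = -16.44
nΣx² − (Σx)² = 11794.88 − 11750.56 = 44.32; nΣy² − (Σy)² = 1886.8 − 1874.89 = 11.91
r = -16.44 / √(44.32 × 11.91) = -16.44 / 22.9750 ≈ -0.716

-0.716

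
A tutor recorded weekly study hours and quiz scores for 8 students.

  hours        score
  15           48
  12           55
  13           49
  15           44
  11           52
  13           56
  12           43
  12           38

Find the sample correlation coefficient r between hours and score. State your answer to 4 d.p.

n = 8, Σx = 103, Σy = 385, Σx² = 1341, Σy² = 18799, Σxy = 4949
nΣxy − ΣxΣy = 39592 − 39655 = -63
nΣx² − (Σx)² = 10728 − 10609 = 119; nΣy² − (Σy)² = 150392 − 148225 = 2167
r = -63 / √(119 × 2167) = -63 / 507.8120 ≈ -0.1241

-0.1241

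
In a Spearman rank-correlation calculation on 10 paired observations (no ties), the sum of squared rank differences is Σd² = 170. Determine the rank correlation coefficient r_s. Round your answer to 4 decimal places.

ρ = 1 − 6Σd² / [n(n²−1)] = 1 − 6×170 / (10×99)
  = 1 − 1020/990 = 1 − 1.03030 ≈ -0.0303

-0.0303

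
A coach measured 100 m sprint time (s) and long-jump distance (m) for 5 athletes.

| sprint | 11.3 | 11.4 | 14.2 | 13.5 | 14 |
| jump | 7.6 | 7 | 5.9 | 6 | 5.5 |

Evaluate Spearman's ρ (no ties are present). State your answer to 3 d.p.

Rank sprint: 1, 2, 5, 3, 4
Rank jump: 5, 4, 2, 3, 1
d = rank(sprint) − rank(jump): -4, -2, 3, 0, 3; Σd² = 38
ρ = 1 − 6Σd² / [n(n²−1)] = 1 − 6×38 / (5×24) = 1 − 228/120 ≈ -0.900

-0.900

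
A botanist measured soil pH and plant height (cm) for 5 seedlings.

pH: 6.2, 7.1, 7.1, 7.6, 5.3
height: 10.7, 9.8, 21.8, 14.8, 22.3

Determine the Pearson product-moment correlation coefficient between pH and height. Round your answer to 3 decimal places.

n = 5, Σx = 33.3, Σy = 79.4, Σx² = 225.11, Σy² = 1402.1, Σxy = 521.37
nΣxy − ΣxΣy = 2606.85 − 2644.02 = -37.17
nΣx² − (Σx)² = 1125.55 − 1108.89 = 16.66; nΣy² − (Σy)² = 7010.5 − 6304.36 = 706.14
r = -37.17 / √(16.66 × 706.14) = -37.17 / 108.4633 ≈ -0.343

-0.343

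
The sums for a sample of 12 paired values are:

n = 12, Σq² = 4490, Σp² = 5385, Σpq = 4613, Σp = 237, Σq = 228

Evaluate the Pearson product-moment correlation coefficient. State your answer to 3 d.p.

r = (nΣpq − ΣpΣq) / √[(nΣp² − (Σp)²)(nΣq² − (Σq)²)]
Numerator: 12×4613 − 237×228 = 1320
Denominator: √[(64620 − 56169)(53880 − 51984)] = √[8451 × 1896] = 4002.8860
r = 1320 / 4002.8860 ≈ 0.330

0.330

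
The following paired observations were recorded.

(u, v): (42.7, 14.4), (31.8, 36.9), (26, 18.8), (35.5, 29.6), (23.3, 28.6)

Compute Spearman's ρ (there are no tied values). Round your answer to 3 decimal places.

-0.200

Rank u: 5, 3, 2, 4, 1
Rank v: 1, 5, 2, 4, 3
d = rank(u) − rank(v): 4, -2, 0, 0, -2; Σd² = 24
ρ = 1 − 6Σd² / [n(n²−1)] = 1 − 6×24 / (5×24) = 1 − 144/120 ≈ -0.200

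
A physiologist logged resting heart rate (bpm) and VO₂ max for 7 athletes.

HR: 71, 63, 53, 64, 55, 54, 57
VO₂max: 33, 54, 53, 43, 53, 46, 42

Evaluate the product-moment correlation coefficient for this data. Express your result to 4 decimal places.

-0.6603

n = 7, Σx = 417, Σy = 324, Σx² = 25105, Σy² = 15352, Σxy = 19099
nΣxy − ΣxΣy = 133693 − 135108 = -1415
nΣx² − (Σx)² = 175735 − 173889 = 1846; nΣy² − (Σy)² = 107464 − 104976 = 2488
r = -1415 / √(1846 × 2488) = -1415 / 2143.0931 ≈ -0.6603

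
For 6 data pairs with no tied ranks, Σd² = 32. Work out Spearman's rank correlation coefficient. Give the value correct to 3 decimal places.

ρ = 1 − 6Σd² / [n(n²−1)] = 1 − 6×32 / (6×35)
  = 1 − 192/210 = 1 − 0.9143 ≈ 0.086

0.086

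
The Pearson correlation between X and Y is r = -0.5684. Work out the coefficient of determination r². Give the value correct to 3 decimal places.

0.323

r² = (-0.5684)² = 0.323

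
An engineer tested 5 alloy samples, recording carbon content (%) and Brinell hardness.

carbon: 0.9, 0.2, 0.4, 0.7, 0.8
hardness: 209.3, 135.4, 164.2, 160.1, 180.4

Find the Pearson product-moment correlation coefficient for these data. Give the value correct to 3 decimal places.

0.876

n = 5, Σx = 3, Σy = 849.4, Σx² = 2.14, Σy² = 147277.46, Σxy = 537.52
nΣxy − ΣxΣy = 2687.6 − 2548.2 = 139.4
nΣx² − (Σx)² = 10.7 − 9 = 1.7; nΣy² − (Σy)² = 736387.3 − 721480.36 = 14906.94
r = 139.4 / √(1.7 × 14906.94) = 139.4 / 159.1911 ≈ 0.876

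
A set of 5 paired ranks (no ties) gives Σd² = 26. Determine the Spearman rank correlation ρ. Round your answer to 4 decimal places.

ρ = 1 − 6Σd² / [n(n²−1)] = 1 − 6×26 / (5×24)
  = 1 − 156/120 = 1 − 1.30000 ≈ -0.3000

-0.3000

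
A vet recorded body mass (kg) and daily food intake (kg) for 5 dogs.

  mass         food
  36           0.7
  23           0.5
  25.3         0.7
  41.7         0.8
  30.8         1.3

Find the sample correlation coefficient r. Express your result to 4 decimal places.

n = 5, Σx = 156.8, Σy = 4, Σx² = 5152.62, Σy² = 3.56, Σxy = 127.81
nΣxy − ΣxΣy = 639.05 − 627.2 = 11.85
nΣx² − (Σx)² = 25763.1 − 24586.24 = 1176.86; nΣy² − (Σy)² = 17.8 − 16 = 1.8
r = 11.85 / √(1176.86 × 1.8) = 11.85 / 46.0255 ≈ 0.2575

0.2575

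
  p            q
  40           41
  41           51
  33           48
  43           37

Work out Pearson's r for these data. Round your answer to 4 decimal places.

-0.4942

n = 4, Σp = 157, Σq = 177, Σp² = 6219, Σq² = 7955, Σpq = 6906
nΣpq − ΣpΣq = 27624 − 27789 = -165
nΣp² − (Σp)² = 24876 − 24649 = 227; nΣq² − (Σq)² = 31820 − 31329 = 491
r = -165 / √(227 × 491) = -165 / 333.8518 ≈ -0.4942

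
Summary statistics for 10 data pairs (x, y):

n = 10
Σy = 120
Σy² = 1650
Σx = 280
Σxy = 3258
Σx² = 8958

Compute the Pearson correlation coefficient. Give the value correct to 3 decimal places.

r = (nΣxy − ΣxΣy) / √[(nΣx² − (Σx)²)(nΣy² − (Σy)²)]
Numerator: 10×3258 − 280×120 = -1020
Denominator: √[(89580 − 78400)(16500 − 14400)] = √[11180 × 2100] = 4845.4102
r = -1020 / 4845.4102 ≈ -0.211

-0.211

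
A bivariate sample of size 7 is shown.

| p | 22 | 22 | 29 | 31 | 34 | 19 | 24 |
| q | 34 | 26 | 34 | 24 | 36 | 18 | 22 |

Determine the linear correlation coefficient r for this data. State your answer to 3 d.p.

0.553

n = 7, Σp = 181, Σq = 194, Σp² = 4863, Σq² = 5668, Σpq = 5144
nΣpq − ΣpΣq = 36008 − 35114 = 894
nΣp² − (Σp)² = 34041 − 32761 = 1280; nΣq² − (Σq)² = 39676 − 37636 = 2040
r = 894 / √(1280 × 2040) = 894 / 1615.9208 ≈ 0.553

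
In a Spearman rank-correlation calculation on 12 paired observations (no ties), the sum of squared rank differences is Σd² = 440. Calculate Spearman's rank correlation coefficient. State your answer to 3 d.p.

-0.538

ρ = 1 − 6Σd² / [n(n²−1)] = 1 − 6×440 / (12×143)
  = 1 − 2640/1716 = 1 − 1.5385 ≈ -0.538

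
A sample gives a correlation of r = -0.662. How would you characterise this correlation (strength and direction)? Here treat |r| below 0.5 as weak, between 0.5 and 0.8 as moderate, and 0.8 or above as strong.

r = -0.662 < 0 so the relationship is negative.
|r| = 0.662, which falls in the moderate range.

moderate negative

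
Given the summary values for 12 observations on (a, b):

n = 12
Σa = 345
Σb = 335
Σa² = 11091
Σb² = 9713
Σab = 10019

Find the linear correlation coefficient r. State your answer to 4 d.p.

0.5961

r = (nΣab − ΣaΣb) / √[(nΣa² − (Σa)²)(nΣb² − (Σb)²)]
Numerator: 12×10019 − 345×335 = 4653
Denominator: √[(133092 − 119025)(116556 − 112225)] = √[14067 × 4331] = 7805.3941
r = 4653 / 7805.3941 ≈ 0.5961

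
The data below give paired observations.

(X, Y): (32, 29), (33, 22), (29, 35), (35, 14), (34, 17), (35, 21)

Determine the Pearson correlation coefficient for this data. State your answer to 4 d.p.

n = 6, ΣX = 198, ΣY = 138, ΣX² = 6560, ΣY² = 3476, ΣXY = 4472
nΣXY − ΣXΣY = 26832 − 27324 = -492
nΣX² − (ΣX)² = 39360 − 39204 = 156; nΣY² − (ΣY)² = 20856 − 19044 = 1812
r = -492 / √(156 × 1812) = -492 / 531.6691 ≈ -0.9254

-0.9254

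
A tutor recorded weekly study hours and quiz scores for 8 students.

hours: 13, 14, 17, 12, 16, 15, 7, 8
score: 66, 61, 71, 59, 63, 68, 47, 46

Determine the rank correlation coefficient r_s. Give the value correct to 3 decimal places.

0.857

Rank hours: 4, 5, 8, 3, 7, 6, 1, 2
Rank score: 6, 4, 8, 3, 5, 7, 2, 1
d = rank(hours) − rank(score): -2, 1, 0, 0, 2, -1, -1, 1; Σd² = 12
ρ = 1 − 6Σd² / [n(n²−1)] = 1 − 6×12 / (8×63) = 1 − 72/504 ≈ 0.857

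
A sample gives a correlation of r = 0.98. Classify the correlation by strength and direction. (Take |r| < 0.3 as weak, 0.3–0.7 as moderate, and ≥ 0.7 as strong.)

r = 0.98 > 0 so the relationship is positive.
|r| = 0.98, which falls in the strong range.

strong positive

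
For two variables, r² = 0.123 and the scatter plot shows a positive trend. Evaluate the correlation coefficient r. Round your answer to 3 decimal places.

0.351

|r| = √0.123 = 0.351
The association is positive, so r = 0.351.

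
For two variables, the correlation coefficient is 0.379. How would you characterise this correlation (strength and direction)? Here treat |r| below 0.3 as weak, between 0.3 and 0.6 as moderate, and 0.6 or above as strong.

moderate positive

r = 0.379 > 0 so the relationship is positive.
|r| = 0.379, which falls in the moderate range.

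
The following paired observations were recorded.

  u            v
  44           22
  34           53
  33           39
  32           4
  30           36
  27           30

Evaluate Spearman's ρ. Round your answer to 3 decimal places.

0.143

Rank u: 6, 5, 4, 3, 2, 1
Rank v: 2, 6, 5, 1, 4, 3
d = rank(u) − rank(v): 4, -1, -1, 2, -2, -2; Σd² = 30
ρ = 1 − 6Σd² / [n(n²−1)] = 1 − 6×30 / (6×35) = 1 − 180/210 ≈ 0.143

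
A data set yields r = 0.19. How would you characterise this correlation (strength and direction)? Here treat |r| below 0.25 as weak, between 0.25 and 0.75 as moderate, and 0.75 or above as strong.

r = 0.19 > 0 so the relationship is positive.
|r| = 0.19, which falls in the weak range.

weak positive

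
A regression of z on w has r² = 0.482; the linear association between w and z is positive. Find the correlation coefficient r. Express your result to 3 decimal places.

0.694

|r| = √0.482 = 0.694
The association is positive, so r = 0.694.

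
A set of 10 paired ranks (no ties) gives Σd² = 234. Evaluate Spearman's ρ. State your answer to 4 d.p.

ρ = 1 − 6Σd² / [n(n²−1)] = 1 − 6×234 / (10×99)
  = 1 − 1404/990 = 1 − 1.41818 ≈ -0.4182

-0.4182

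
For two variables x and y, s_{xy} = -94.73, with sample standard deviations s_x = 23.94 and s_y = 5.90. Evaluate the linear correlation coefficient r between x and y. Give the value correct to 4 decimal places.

-0.6707

r = Cov(x,y) / (s_x · s_y) = -94.73 / (23.94 × 5.90)
  = -94.73 / 141.2460 ≈ -0.6707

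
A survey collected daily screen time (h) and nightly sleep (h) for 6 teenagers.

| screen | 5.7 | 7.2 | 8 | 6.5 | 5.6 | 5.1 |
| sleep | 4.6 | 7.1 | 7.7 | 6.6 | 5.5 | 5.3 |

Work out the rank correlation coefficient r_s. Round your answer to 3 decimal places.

0.829

Rank screen: 3, 5, 6, 4, 2, 1
Rank sleep: 1, 5, 6, 4, 3, 2
d = rank(screen) − rank(sleep): 2, 0, 0, 0, -1, -1; Σd² = 6
ρ = 1 − 6Σd² / [n(n²−1)] = 1 − 6×6 / (6×35) = 1 − 36/210 ≈ 0.829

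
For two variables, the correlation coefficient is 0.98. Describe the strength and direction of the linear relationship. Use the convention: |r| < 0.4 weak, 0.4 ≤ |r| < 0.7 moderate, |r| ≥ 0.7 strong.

r = 0.98 > 0 so the relationship is positive.
|r| = 0.98, which falls in the strong range.

strong positive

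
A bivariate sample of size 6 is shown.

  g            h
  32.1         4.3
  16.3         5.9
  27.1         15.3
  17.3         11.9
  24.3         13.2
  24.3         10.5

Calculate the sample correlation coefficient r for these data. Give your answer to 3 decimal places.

-0.073

n = 6, Σg = 141.4, Σh = 61.1, Σg² = 3510.78, Σh² = 713.49, Σgh = 1430.61
nΣgh − ΣgΣh = 8583.66 − 8639.54 = -55.88
nΣg² − (Σg)² = 21064.68 − 19993.96 = 1070.72; nΣh² − (Σh)² = 4280.94 − 3733.21 = 547.73
r = -55.88 / √(1070.72 × 547.73) = -55.88 / 765.8103 ≈ -0.073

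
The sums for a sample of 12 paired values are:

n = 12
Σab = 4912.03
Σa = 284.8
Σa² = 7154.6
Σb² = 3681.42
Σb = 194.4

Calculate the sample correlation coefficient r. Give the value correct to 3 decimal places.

0.650

r = (nΣab − ΣaΣb) / √[(nΣa² − (Σa)²)(nΣb² − (Σb)²)]
Numerator: 12×4912.03 − 284.8×194.4 = 3579.24
Denominator: √[(85855.2 − 81111.04)(44177.04 − 37791.36)] = √[4744.16 × 6385.68] = 5504.0610
r = 3579.24 / 5504.0610 ≈ 0.650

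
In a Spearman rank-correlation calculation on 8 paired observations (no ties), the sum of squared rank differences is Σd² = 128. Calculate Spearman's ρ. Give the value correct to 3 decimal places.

ρ = 1 − 6Σd² / [n(n²−1)] = 1 − 6×128 / (8×63)
  = 1 − 768/504 = 1 − 1.5238 ≈ -0.524

-0.524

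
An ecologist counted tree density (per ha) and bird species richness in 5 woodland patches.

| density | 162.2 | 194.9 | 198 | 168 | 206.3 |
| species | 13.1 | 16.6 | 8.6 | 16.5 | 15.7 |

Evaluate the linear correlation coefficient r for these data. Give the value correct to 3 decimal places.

-0.116

n = 5, Σx = 929.4, Σy = 70.5, Σx² = 174282.54, Σy² = 1039.87, Σxy = 13073.87
nΣxy − ΣxΣy = 65369.35 − 65522.7 = -153.35
nΣx² − (Σx)² = 871412.7 − 863784.36 = 7628.34; nΣy² − (Σy)² = 5199.35 − 4970.25 = 229.1
r = -153.35 / √(7628.34 × 229.1) = -153.35 / 1321.9882 ≈ -0.116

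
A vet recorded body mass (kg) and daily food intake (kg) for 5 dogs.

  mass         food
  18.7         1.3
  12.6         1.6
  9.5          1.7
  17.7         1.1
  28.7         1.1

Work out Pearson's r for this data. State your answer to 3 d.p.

n = 5, Σx = 87.2, Σy = 6.8, Σx² = 1735.68, Σy² = 9.56, Σxy = 111.66
nΣxy − ΣxΣy = 558.3 − 592.96 = -34.66
nΣx² − (Σx)² = 8678.4 − 7603.84 = 1074.56; nΣy² − (Σy)² = 47.8 − 46.24 = 1.56
r = -34.66 / √(1074.56 × 1.56) = -34.66 / 40.9428 ≈ -0.847

-0.847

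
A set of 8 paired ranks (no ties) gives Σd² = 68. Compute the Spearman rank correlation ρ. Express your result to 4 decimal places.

0.1905

ρ = 1 − 6Σd² / [n(n²−1)] = 1 − 6×68 / (8×63)
  = 1 − 408/504 = 1 − 0.80952 ≈ 0.1905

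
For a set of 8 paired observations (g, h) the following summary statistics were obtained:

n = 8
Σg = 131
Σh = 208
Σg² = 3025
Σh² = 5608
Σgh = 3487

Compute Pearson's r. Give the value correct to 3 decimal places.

r = (nΣgh − ΣgΣh) / √[(nΣg² − (Σg)²)(nΣh² − (Σh)²)]
Numerator: 8×3487 − 131×208 = 648
Denominator: √[(24200 − 17161)(44864 − 43264)] = √[7039 × 1600] = 3355.9499
r = 648 / 3355.9499 ≈ 0.193

0.193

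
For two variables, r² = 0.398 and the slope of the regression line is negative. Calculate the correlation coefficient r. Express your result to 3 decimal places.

-0.631

|r| = √0.398 = 0.631
The association is negative, so r = −0.631.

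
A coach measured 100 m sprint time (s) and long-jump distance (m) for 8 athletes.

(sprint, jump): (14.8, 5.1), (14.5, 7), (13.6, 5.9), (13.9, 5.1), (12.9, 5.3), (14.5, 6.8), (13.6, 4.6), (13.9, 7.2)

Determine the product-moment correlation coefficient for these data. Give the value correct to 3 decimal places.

n = 8, Σx = 111.7, Σy = 47, Σx² = 1562.29, Σy² = 283.16, Σxy = 657.72
nΣxy − ΣxΣy = 5261.76 − 5249.9 = 11.86
nΣx² − (Σx)² = 12498.32 − 12476.89 = 21.43; nΣy² − (Σy)² = 2265.28 − 2209 = 56.28
r = 11.86 / √(21.43 × 56.28) = 11.86 / 34.7287 ≈ 0.342

0.342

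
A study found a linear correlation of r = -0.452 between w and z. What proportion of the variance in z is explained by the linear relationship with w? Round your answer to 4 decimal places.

0.2043

r² = (-0.452)² = 0.2043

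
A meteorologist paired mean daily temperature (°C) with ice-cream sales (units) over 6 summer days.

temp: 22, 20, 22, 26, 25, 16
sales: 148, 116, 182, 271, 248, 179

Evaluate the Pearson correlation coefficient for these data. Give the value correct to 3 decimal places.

0.672

n = 6, Σx = 131, Σy = 1144, Σx² = 2925, Σy² = 235470, Σxy = 25690
nΣxy − ΣxΣy = 154140 − 149864 = 4276
nΣx² − (Σx)² = 17550 − 17161 = 389; nΣy² − (Σy)² = 1412820 − 1308736 = 104084
r = 4276 / √(389 × 104084) = 4276 / 6363.0713 ≈ 0.672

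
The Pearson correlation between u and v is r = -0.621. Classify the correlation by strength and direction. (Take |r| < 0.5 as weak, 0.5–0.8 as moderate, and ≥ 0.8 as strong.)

moderate negative

r = -0.621 < 0 so the relationship is negative.
|r| = 0.621, which falls in the moderate range.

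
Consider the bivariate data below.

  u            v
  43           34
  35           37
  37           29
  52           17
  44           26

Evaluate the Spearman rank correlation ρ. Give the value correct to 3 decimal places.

Rank u: 3, 1, 2, 5, 4
Rank v: 4, 5, 3, 1, 2
d = rank(u) − rank(v): -1, -4, -1, 4, 2; Σd² = 38
ρ = 1 − 6Σd² / [n(n²−1)] = 1 − 6×38 / (5×24) = 1 − 228/120 ≈ -0.900

-0.900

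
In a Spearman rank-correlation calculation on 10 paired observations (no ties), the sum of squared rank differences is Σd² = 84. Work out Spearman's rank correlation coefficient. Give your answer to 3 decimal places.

ρ = 1 − 6Σd² / [n(n²−1)] = 1 − 6×84 / (10×99)
  = 1 − 504/990 = 1 − 0.5091 ≈ 0.491

0.491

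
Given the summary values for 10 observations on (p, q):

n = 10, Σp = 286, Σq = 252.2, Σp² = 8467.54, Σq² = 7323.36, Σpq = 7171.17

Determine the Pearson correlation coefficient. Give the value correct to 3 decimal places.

-0.079

r = (nΣpq − ΣpΣq) / √[(nΣp² − (Σp)²)(nΣq² − (Σq)²)]
Numerator: 10×7171.17 − 286×252.2 = -417.5
Denominator: √[(84675.4 − 81796)(73233.6 − 63604.84)] = √[2879.4 × 9628.76] = 5265.4583
r = -417.5 / 5265.4583 ≈ -0.079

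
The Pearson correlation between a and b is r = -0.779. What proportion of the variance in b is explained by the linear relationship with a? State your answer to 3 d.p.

0.607

r² = (-0.779)² = 0.607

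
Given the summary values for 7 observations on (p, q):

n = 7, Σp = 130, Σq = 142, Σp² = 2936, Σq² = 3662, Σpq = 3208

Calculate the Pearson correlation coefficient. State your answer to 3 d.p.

0.894

r = (nΣpq − ΣpΣq) / √[(nΣp² − (Σp)²)(nΣq² − (Σq)²)]
Numerator: 7×3208 − 130×142 = 3996
Denominator: √[(20552 − 16900)(25634 − 20164)] = √[3652 × 5470] = 4469.5011
r = 3996 / 4469.5011 ≈ 0.894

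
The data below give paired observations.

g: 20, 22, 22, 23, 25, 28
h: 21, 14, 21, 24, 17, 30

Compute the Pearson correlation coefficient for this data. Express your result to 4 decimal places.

0.5595

n = 6, Σg = 140, Σh = 127, Σg² = 3306, Σh² = 2843, Σgh = 3007
nΣgh − ΣgΣh = 18042 − 17780 = 262
nΣg² − (Σg)² = 19836 − 19600 = 236; nΣh² − (Σh)² = 17058 − 16129 = 929
r = 262 / √(236 × 929) = 262 / 468.2350 ≈ 0.5595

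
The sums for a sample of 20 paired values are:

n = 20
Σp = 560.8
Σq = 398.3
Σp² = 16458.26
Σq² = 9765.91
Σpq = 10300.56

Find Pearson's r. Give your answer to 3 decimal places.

-0.748

r = (nΣpq − ΣpΣq) / √[(nΣp² − (Σp)²)(nΣq² − (Σq)²)]
Numerator: 20×10300.56 − 560.8×398.3 = -17355.44
Denominator: √[(329165.2 − 314496.64)(195318.2 − 158642.89)] = √[14668.56 × 36675.31] = 23194.2662
r = -17355.44 / 23194.2662 ≈ -0.748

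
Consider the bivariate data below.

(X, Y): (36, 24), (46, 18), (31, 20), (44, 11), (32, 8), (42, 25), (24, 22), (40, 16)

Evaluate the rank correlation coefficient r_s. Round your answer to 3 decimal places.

Rank X: 4, 8, 2, 7, 3, 6, 1, 5
Rank Y: 7, 4, 5, 2, 1, 8, 6, 3
d = rank(X) − rank(Y): -3, 4, -3, 5, 2, -2, -5, 2; Σd² = 96
ρ = 1 − 6Σd² / [n(n²−1)] = 1 − 6×96 / (8×63) = 1 − 576/504 ≈ -0.143

-0.143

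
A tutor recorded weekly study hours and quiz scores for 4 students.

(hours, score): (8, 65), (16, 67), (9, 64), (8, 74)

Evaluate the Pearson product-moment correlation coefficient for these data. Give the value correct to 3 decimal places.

-0.144

n = 4, Σx = 41, Σy = 270, Σx² = 465, Σy² = 18286, Σxy = 2760
nΣxy − ΣxΣy = 11040 − 11070 = -30
nΣx² − (Σx)² = 1860 − 1681 = 179; nΣy² − (Σy)² = 73144 − 72900 = 244
r = -30 / √(179 × 244) = -30 / 208.9880 ≈ -0.144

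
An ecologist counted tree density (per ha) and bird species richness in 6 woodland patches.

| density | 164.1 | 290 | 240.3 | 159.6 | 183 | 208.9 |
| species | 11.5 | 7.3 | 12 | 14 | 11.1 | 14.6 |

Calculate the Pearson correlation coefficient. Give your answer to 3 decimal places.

-0.669

n = 6, Σx = 1245.9, Σy = 70.5, Σx² = 271373.27, Σy² = 861.91, Σxy = 14203.39
nΣxy − ΣxΣy = 85220.34 − 87835.95 = -2615.61
nΣx² − (Σx)² = 1628239.62 − 1552266.81 = 75972.81; nΣy² − (Σy)² = 5171.46 − 4970.25 = 201.21
r = -2615.61 / √(75972.81 × 201.21) = -2615.61 / 3909.7940 ≈ -0.669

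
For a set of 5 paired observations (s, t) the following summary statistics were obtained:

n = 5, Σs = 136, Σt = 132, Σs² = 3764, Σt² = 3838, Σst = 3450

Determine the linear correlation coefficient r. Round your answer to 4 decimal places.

r = (nΣst − ΣsΣt) / √[(nΣs² − (Σs)²)(nΣt² − (Σt)²)]
Numerator: 5×3450 − 136×132 = -702
Denominator: √[(18820 − 18496)(19190 − 17424)] = √[324 × 1766] = 756.4285
r = -702 / 756.4285 ≈ -0.9280

-0.9280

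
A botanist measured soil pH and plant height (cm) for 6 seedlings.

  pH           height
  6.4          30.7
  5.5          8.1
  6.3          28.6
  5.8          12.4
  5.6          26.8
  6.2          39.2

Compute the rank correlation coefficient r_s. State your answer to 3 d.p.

0.771

Rank pH: 6, 1, 5, 3, 2, 4
Rank height: 5, 1, 4, 2, 3, 6
d = rank(pH) − rank(height): 1, 0, 1, 1, -1, -2; Σd² = 8
ρ = 1 − 6Σd² / [n(n²−1)] = 1 − 6×8 / (6×35) = 1 − 48/210 ≈ 0.771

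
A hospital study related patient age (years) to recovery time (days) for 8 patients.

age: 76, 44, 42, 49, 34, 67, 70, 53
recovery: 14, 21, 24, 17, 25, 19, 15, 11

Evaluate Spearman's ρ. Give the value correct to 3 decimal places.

-0.810

Rank age: 8, 3, 2, 4, 1, 6, 7, 5
Rank recovery: 2, 6, 7, 4, 8, 5, 3, 1
d = rank(age) − rank(recovery): 6, -3, -5, 0, -7, 1, 4, 4; Σd² = 152
ρ = 1 − 6Σd² / [n(n²−1)] = 1 − 6×152 / (8×63) = 1 − 912/504 ≈ -0.810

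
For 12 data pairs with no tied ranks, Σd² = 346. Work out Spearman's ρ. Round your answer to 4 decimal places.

ρ = 1 − 6Σd² / [n(n²−1)] = 1 − 6×346 / (12×143)
  = 1 − 2076/1716 = 1 − 1.20979 ≈ -0.2098

-0.2098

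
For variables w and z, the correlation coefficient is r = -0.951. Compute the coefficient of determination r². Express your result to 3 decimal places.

r² = (-0.951)² = 0.904

0.904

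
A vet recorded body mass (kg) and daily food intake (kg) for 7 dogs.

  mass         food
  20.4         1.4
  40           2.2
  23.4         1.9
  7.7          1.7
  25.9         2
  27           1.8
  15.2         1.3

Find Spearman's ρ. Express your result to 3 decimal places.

0.786

Rank mass: 3, 7, 4, 1, 5, 6, 2
Rank food: 2, 7, 5, 3, 6, 4, 1
d = rank(mass) − rank(food): 1, 0, -1, -2, -1, 2, 1; Σd² = 12
ρ = 1 − 6Σd² / [n(n²−1)] = 1 − 6×12 / (7×48) = 1 − 72/336 ≈ 0.786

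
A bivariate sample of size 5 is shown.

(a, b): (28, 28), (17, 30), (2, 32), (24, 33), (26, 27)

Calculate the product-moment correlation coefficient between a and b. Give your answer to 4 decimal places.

n = 5, Σa = 97, Σb = 150, Σa² = 2329, Σb² = 4526, Σab = 2852
nΣab − ΣaΣb = 14260 − 14550 = -290
nΣa² − (Σa)² = 11645 − 9409 = 2236; nΣb² − (Σb)² = 22630 − 22500 = 130
r = -290 / √(2236 × 130) = -290 / 539.1475 ≈ -0.5379

-0.5379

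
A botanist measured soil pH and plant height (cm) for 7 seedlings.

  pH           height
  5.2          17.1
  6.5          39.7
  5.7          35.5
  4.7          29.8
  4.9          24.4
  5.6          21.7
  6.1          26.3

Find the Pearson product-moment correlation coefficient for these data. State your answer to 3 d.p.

0.513

n = 7, Σx = 38.7, Σy = 194.5, Σx² = 216.45, Σy² = 5774.73, Σxy = 1090.89
nΣxy − ΣxΣy = 7636.23 − 7527.15 = 109.08
nΣx² − (Σx)² = 1515.15 − 1497.69 = 17.46; nΣy² − (Σy)² = 40423.11 − 37830.25 = 2592.86
r = 109.08 / √(17.46 × 2592.86) = 109.08 / 212.7706 ≈ 0.513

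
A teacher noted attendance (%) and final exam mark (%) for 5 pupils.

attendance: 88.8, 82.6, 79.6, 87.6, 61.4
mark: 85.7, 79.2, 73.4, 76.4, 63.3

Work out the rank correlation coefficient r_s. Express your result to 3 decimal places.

Rank attendance: 5, 3, 2, 4, 1
Rank mark: 5, 4, 2, 3, 1
d = rank(attendance) − rank(mark): 0, -1, 0, 1, 0; Σd² = 2
ρ = 1 − 6Σd² / [n(n²−1)] = 1 − 6×2 / (5×24) = 1 − 12/120 ≈ 0.900

0.900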